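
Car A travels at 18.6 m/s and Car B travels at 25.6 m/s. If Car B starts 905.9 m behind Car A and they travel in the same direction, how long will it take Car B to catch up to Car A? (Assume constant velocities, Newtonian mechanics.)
Relative speed: v_rel = 25.6 - 18.6 = 7 m/s
Time to catch: t = d₀/v_rel = 905.9/7 = 129.41 s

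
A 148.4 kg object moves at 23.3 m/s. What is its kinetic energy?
KE = ½mv² = ½×148.4×23.3² = 40282.44 J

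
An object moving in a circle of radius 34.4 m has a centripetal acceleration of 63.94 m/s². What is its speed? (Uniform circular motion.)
v = √(a_c × r) = √(63.94 × 34.4) = 46.9 m/s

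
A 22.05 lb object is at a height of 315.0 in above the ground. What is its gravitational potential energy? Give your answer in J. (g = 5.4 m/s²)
PE = mgh = 10 kg × 5.4 m/s² × 8.001 m = 432.1 J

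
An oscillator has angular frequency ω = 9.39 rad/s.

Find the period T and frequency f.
T = 2π/ω = 2π/9.39 = 0.6691 s; f = ω/2π = 1.494 Hz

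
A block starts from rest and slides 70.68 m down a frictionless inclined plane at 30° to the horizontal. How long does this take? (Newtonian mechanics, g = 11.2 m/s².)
a = g sin(θ) = 11.2 × sin(30°) = 5.6 m/s²
t = √(2d/a) = √(2 × 70.68 / 5.6) = 5.02 s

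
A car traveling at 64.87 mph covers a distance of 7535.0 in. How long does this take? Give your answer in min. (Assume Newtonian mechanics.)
t = d/v (with unit conversion) = 0.11 min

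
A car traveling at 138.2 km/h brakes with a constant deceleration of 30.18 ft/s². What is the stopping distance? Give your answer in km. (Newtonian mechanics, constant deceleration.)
d = v₀² / (2a) (with unit conversion) = 0.0801 km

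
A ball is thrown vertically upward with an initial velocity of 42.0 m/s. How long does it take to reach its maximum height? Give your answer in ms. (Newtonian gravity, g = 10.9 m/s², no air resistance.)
t_up = v₀/g (with unit conversion) = 3853.0 ms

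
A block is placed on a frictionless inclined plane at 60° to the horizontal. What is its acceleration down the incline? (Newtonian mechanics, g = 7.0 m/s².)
a = g sin(θ) = 7.0 × sin(60°) = 7.0 × 0.866 = 6.06 m/s²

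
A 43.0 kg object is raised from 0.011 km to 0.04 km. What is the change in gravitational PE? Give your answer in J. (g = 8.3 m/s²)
ΔPE = mg(h₂ − h₁) = 43 kg × 8.3 m/s² × (40 − 11) m = 1.035e+04 J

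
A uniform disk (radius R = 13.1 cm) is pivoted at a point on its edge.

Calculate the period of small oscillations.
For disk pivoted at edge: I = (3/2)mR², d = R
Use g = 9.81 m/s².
I/m = (3/2)R² = 0.02574 m²; d = R = 0.131 m
T = 2π√((3/2)R²/(gR)) = 2π√(3R/(2g)) = 0.8893 s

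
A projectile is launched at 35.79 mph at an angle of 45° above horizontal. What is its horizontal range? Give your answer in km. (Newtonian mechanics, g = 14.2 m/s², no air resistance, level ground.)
R = v₀² sin(2θ) / g (with unit conversion) = 0.01803 km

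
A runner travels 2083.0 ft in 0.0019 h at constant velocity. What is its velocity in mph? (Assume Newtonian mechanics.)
v = d/t (with unit conversion) = 207.6 mph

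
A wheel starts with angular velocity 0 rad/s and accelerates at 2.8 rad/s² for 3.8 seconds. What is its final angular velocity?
ω = ω₀ + αt = 0 + 2.8 × 3.8 = 10.64 rad/s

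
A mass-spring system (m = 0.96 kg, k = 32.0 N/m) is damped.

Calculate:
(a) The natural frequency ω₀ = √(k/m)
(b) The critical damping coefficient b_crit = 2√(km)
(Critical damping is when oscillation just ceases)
ω₀ = √(k/m) = √(32.0/0.96) = 5.774 rad/s
b_crit = 2√(km) = 2√(32.0×0.96) = 11.09 kg/s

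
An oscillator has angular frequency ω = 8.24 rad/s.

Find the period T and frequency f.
T = 2π/ω = 2π/8.24 = 0.7625 s; f = ω/2π = 1.311 Hz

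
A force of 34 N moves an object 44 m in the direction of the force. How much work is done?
W = Fd = 34×44 = 1496.0 J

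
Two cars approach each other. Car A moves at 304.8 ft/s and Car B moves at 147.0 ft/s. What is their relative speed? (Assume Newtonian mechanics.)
v_rel = v_A + v_B = 304.8 + 147.0 = 451.8 ft/s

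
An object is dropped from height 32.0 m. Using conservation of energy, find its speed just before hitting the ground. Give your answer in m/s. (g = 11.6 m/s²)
mgh = ½mv² → v = √(2gh) = √(2×11.6×32) = 27.25 m/s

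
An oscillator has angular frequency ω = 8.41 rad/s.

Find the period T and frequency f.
T = 2π/ω = 2π/8.41 = 0.7471 s; f = ω/2π = 1.338 Hz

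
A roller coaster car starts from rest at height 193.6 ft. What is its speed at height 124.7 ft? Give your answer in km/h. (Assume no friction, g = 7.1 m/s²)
mgh₁ = ½mv₂² + mgh₂ → v₂ = √(2g(h₁−h₂)) = √(2×7.1×(59.01−38.01)) = 17.27 m/s = 62.17 km/h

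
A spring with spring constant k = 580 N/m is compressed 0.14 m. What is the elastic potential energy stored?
PE = ½kx² = ½×580×0.14² = 5.684 J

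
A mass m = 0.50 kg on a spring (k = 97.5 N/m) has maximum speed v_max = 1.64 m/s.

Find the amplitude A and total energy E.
½mv²_max = ½kA² → A = v_max√(m/k) = 1.64×√(0.5/97.5) = 0.1174 m = 11.74 cm
E = ½mv²_max = ½×0.5×1.64² = 0.6724 J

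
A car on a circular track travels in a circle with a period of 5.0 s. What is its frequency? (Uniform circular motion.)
f = 1/T = 1/5.0 = 0.2 Hz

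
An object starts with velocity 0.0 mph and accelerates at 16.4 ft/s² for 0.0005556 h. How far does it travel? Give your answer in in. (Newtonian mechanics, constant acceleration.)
d = v₀t + ½at² (with unit conversion) = 393.7 in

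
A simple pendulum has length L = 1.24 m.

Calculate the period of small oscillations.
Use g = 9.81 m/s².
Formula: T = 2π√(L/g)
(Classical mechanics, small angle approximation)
T = 2π√(L/g) = 2π√(1.24/9.81) = 2.234 s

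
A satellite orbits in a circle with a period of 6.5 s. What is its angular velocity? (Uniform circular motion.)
ω = 2π/T = 2π/6.5 = 0.9666 rad/s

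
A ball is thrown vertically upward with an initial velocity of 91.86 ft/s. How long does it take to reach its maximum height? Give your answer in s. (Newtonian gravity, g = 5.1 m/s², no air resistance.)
t_up = v₀/g (with unit conversion) = 5.49 s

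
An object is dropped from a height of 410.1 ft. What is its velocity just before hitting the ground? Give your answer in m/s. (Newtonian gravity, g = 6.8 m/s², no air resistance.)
v = √(2gh) (with unit conversion) = 41.23 m/s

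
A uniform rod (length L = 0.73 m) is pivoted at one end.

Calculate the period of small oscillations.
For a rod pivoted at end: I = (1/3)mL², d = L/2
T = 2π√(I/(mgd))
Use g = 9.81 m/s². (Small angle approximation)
I/m = (1/3)L² = 0.1776 m²; d = L/2 = 0.365 m
T = 2π√(I/(mgd)) = 2π√(0.1776/(9.81×0.365)) = 1.399 s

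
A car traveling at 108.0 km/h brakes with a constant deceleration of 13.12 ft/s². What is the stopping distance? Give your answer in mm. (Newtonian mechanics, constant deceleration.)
d = v₀² / (2a) (with unit conversion) = 112500.0 mm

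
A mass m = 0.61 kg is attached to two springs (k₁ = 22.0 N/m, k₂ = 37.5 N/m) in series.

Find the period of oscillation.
k_eq = k₁k₂/(k₁+k₂) = 13.87 N/m
T = 2π√(m/k_eq) = 2π√(0.61/13.87) = 1.318 s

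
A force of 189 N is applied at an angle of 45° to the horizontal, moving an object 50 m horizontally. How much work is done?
W = Fd cosθ = 189×50×cos(45°) = 6682.2 J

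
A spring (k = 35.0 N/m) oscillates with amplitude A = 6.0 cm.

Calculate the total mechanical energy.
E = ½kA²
E = ½kA² = ½×35.0×(0.06)² = 0.063 J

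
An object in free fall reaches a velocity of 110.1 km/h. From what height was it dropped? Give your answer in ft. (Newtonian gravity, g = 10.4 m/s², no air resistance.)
h = v²/(2g) (with unit conversion) = 147.5 ft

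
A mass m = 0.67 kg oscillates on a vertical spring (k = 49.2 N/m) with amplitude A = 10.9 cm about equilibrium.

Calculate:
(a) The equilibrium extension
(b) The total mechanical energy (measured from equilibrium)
x_eq = mg/k = 0.67×9.81/49.2 = 0.1336 m = 13.36 cm
E = ½kA² = ½×49.2×(0.109)² = 0.2923 J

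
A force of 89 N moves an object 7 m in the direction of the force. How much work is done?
W = Fd = 89×7 = 623.0 J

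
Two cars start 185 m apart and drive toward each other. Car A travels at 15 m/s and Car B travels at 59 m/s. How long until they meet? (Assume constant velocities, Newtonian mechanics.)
Combined speed: v_combined = 15 + 59 = 74 m/s
Time to meet: t = d/74 = 185/74 = 2.5 s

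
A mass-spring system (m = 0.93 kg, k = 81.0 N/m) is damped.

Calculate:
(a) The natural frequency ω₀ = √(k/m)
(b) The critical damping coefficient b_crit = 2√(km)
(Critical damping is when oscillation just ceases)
ω₀ = √(k/m) = √(81.0/0.93) = 9.333 rad/s
b_crit = 2√(km) = 2√(81.0×0.93) = 17.36 kg/s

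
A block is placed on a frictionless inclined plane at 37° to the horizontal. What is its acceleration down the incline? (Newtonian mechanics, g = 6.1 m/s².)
a = g sin(θ) = 6.1 × sin(37°) = 6.1 × 0.6018 = 3.67 m/s²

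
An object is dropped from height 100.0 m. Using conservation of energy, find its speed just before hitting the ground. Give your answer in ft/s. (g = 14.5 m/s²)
mgh = ½mv² → v = √(2gh) = √(2×14.5×100) = 53.85 m/s = 176.7 ft/s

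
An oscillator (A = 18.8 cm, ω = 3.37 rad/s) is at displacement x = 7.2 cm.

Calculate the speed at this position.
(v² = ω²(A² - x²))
v = ω√(A² − x²) = 3.37×√(0.188² − 0.072²) = 0.5853 m/s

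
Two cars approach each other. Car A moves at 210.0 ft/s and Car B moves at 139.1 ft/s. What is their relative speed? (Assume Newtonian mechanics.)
v_rel = v_A + v_B = 210.0 + 139.1 = 349.1 ft/s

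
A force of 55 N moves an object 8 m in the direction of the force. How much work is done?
W = Fd = 55×8 = 440.0 J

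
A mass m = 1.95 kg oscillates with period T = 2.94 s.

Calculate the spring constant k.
T = 2π√(m/k) → k = m(2π/T)² = 1.95×(2π/2.94)² = 8.906 N/m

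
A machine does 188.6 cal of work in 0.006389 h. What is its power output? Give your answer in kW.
P = W/t = 789.1 J / 23 s = 34.31 W = 0.03431 kW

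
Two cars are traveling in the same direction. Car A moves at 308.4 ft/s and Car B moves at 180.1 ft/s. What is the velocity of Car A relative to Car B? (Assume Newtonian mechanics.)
v_rel = v_A - v_B = 308.4 - 180.1 = 128.3 ft/s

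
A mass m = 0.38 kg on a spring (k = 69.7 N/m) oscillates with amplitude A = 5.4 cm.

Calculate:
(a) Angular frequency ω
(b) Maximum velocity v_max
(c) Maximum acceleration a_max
ω = √(k/m) = √(69.7/0.38) = 13.54 rad/s
v_max = ωA = 13.54×0.054 = 0.7313 m/s
a_max = ω²A = 13.54²×0.054 = 9.905 m/s²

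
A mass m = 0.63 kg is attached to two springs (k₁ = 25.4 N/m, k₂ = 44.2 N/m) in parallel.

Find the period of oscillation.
k_eq = k₁+k₂ = 69.6 N/m
T = 2π√(m/k_eq) = 2π√(0.63/69.6) = 0.5978 s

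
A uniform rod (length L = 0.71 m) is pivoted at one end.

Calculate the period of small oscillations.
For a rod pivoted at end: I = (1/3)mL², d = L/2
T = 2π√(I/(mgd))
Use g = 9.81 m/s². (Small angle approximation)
I/m = (1/3)L² = 0.168 m²; d = L/2 = 0.355 m
T = 2π√(I/(mgd)) = 2π√(0.168/(9.81×0.355)) = 1.38 s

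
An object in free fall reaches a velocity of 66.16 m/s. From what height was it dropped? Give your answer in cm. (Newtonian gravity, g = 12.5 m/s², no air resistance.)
h = v²/(2g) (with unit conversion) = 17510.0 cm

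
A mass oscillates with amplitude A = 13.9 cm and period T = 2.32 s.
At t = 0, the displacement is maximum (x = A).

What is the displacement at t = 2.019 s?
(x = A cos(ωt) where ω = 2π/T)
ω = 2π/T = 2π/2.32 = 2.708 rad/s
x = A cos(ωt) = 13.9×cos(2.708×2.019) = 9.532 cm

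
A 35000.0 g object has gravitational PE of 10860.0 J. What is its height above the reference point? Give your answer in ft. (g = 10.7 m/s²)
PE = mgh → h = PE/(mg) = 1.086e+04 J / (35 kg × 10.7 m/s²) = 29 m = 95.14 ft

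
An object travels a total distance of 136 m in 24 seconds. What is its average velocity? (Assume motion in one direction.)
v_avg = Δd / Δt = 136 / 24 = 5.67 m/s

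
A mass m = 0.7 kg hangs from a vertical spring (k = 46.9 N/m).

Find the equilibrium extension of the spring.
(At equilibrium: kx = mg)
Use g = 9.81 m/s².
x_eq = mg/k = 0.7×9.81/46.9 = 0.1464 m = 14.64 cm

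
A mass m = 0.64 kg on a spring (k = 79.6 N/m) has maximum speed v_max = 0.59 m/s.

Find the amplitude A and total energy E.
½mv²_max = ½kA² → A = v_max√(m/k) = 0.59×√(0.64/79.6) = 0.0529 m = 5.29 cm
E = ½mv²_max = ½×0.64×0.59² = 0.1114 J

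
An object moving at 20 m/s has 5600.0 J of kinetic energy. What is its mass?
KE = ½mv² → m = 2KE/v² = 2×5600.0/20² = 28.0 kg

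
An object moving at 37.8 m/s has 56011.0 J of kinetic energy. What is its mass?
KE = ½mv² → m = 2KE/v² = 2×56011.0/37.8² = 78.4 kg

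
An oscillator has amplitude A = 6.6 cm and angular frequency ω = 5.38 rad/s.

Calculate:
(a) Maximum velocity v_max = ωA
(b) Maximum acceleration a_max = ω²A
v_max = ωA = 5.38×0.066 = 0.3551 m/s
a_max = ω²A = 5.38²×0.066 = 1.91 m/s²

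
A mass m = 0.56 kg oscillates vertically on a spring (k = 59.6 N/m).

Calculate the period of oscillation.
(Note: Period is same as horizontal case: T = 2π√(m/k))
T = 2π√(m/k) = 2π√(0.56/59.6) = 0.609 s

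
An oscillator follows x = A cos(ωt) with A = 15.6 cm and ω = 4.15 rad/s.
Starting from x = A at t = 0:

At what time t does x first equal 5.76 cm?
cos(ωt) = x/A = 5.76/15.6 = 0.3692
ωt = arccos(0.3692) = 1.193 rad
t = 1.193/4.15 = 0.2874 s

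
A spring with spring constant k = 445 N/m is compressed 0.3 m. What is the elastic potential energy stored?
PE = ½kx² = ½×445×0.3² = 20.02 J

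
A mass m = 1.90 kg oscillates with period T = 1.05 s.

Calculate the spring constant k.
T = 2π√(m/k) → k = m(2π/T)² = 1.9×(2π/1.05)² = 68.04 N/m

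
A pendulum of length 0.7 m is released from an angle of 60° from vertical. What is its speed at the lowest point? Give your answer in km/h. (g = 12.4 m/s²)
h = L(1 − cosθ) = 0.7×(1 − cos60°) = 0.35 m
v = √(2gh) = √(2×12.4×0.35) = 2.946 m/s = 10.61 km/h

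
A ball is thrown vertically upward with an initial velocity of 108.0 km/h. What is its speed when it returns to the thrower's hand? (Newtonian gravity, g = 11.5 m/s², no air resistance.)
By conservation of energy, the ball returns at the same speed = 108.0 km/h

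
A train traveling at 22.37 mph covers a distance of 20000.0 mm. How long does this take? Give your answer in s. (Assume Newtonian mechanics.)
t = d/v (with unit conversion) = 2.0 s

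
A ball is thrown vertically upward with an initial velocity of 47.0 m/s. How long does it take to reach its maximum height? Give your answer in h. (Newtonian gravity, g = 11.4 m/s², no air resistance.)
t_up = v₀/g (with unit conversion) = 0.001145 h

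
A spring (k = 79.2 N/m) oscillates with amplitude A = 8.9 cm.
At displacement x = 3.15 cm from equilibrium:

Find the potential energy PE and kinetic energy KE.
E_total = ½kA² = ½×79.2×(0.089)² = 0.3137 J
PE = ½kx² = ½×79.2×(0.0315)² = 0.03929 J
KE = E_total − PE = 0.2744 J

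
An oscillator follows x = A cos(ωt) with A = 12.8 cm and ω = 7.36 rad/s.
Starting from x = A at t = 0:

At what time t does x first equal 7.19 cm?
cos(ωt) = x/A = 7.19/12.8 = 0.5617
ωt = arccos(0.5617) = 0.9743 rad
t = 0.9743/7.36 = 0.1324 s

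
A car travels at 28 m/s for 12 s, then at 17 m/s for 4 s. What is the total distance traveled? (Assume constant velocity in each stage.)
d₁ = v₁t₁ = 28 × 12 = 336 m
d₂ = v₂t₂ = 17 × 4 = 68 m
d_total = 336 + 68 = 404 m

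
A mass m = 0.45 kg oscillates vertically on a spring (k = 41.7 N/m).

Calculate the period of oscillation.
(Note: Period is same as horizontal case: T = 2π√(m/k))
T = 2π√(m/k) = 2π√(0.45/41.7) = 0.6527 s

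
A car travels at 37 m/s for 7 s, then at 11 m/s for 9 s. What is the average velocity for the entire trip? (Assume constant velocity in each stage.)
d₁ = v₁t₁ = 37 × 7 = 259 m
d₂ = v₂t₂ = 11 × 9 = 99 m
d_total = 358 m, t_total = 16 s
v_avg = d_total/t_total = 358/16 = 22.38 m/s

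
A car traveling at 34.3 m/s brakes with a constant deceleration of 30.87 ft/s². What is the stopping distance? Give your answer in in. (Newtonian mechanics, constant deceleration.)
d = v₀² / (2a) (with unit conversion) = 2461.0 in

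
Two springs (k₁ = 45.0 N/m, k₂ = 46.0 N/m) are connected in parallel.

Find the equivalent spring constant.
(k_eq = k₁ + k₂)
k_eq = k₁ + k₂ = 45.0 + 46.0 = 91 N/m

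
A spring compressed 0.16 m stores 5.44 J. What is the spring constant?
PE = ½kx² → k = 2PE/x² = 2×5.44/0.16² = 425.0 N/m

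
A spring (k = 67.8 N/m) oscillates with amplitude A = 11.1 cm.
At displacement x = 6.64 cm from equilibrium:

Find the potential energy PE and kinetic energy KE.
E_total = ½kA² = ½×67.8×(0.111)² = 0.4177 J
PE = ½kx² = ½×67.8×(0.0664)² = 0.1495 J
KE = E_total − PE = 0.2682 J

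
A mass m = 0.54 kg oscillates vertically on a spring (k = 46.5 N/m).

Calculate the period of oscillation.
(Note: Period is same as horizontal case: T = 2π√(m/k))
T = 2π√(m/k) = 2π√(0.54/46.5) = 0.6771 s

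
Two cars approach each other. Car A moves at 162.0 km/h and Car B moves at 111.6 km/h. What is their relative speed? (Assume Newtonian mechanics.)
v_rel = v_A + v_B = 162.0 + 111.6 = 273.6 km/h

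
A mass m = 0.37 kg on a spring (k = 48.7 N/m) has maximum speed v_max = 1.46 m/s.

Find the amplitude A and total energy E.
½mv²_max = ½kA² → A = v_max√(m/k) = 1.46×√(0.37/48.7) = 0.1273 m = 12.73 cm
E = ½mv²_max = ½×0.37×1.46² = 0.3943 J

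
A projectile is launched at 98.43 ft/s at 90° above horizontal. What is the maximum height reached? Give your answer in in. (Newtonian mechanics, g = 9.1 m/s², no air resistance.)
H = v₀²sin²(θ)/(2g) (with unit conversion) = 1947.0 in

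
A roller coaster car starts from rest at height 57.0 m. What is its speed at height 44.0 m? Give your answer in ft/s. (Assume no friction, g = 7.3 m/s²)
mgh₁ = ½mv₂² + mgh₂ → v₂ = √(2g(h₁−h₂)) = √(2×7.3×(57−44)) = 13.78 m/s = 45.2 ft/s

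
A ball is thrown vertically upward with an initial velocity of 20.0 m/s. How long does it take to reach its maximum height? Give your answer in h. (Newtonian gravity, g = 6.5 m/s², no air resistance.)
t_up = v₀/g (with unit conversion) = 0.0008547 h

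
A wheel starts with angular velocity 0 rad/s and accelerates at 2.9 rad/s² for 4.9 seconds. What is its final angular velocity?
ω = ω₀ + αt = 0 + 2.9 × 4.9 = 14.21 rad/s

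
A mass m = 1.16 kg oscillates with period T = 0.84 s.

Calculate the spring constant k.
T = 2π√(m/k) → k = m(2π/T)² = 1.16×(2π/0.84)² = 64.9 N/m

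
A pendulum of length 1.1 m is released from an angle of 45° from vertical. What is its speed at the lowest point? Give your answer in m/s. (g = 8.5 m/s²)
h = L(1 − cosθ) = 1.1×(1 − cos45°) = 0.3222 m
v = √(2gh) = √(2×8.5×0.3222) = 2.34 m/s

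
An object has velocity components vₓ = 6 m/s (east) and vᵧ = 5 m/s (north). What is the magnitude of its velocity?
|v| = √(vₓ² + vᵧ²) = √(6² + 5²) = √(61) = 7.81 m/s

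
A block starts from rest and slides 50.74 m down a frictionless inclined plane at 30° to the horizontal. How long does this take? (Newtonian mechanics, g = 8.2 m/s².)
a = g sin(θ) = 8.2 × sin(30°) = 4.1 m/s²
t = √(2d/a) = √(2 × 50.74 / 4.1) = 4.98 s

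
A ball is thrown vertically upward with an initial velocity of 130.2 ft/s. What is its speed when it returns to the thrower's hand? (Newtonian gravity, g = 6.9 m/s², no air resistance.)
By conservation of energy, the ball returns at the same speed = 130.2 ft/s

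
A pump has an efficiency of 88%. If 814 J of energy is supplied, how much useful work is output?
W_out = η × W_in = 0.88 × 814 = 716.32 J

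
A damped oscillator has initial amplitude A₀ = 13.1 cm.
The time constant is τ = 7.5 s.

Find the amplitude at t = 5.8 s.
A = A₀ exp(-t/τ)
A = A₀ exp(−t/τ) = 13.1×exp(−5.8/7.5) = 6.045 cm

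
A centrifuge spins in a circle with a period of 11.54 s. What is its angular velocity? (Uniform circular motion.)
ω = 2π/T = 2π/11.54 = 0.5445 rad/s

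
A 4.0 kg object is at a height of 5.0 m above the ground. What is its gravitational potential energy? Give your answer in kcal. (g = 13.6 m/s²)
PE = mgh = 4 kg × 13.6 m/s² × 5 m = 272 J = 0.06501 kcal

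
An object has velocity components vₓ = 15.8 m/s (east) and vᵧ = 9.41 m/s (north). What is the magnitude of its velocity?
|v| = √(vₓ² + vᵧ²) = √(15.8² + 9.41²) = √(338.188) = 18.39 m/s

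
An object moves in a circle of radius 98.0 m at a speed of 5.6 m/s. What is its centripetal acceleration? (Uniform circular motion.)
a_c = v²/r = 5.6²/98.0 = 31.36/98.0 = 0.32 m/s²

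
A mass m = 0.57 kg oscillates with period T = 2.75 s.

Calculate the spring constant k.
T = 2π√(m/k) → k = m(2π/T)² = 0.57×(2π/2.75)² = 2.976 N/m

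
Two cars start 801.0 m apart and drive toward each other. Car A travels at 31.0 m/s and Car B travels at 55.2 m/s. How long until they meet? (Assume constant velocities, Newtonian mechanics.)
Combined speed: v_combined = 31.0 + 55.2 = 86.2 m/s
Time to meet: t = d/86.2 = 801.0/86.2 = 9.29 s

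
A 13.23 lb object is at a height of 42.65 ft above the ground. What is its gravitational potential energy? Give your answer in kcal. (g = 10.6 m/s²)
PE = mgh = 6.001 kg × 10.6 m/s² × 13 m = 826.9 J = 0.1976 kcal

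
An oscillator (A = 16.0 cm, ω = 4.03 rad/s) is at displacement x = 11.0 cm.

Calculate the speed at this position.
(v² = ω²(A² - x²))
v = ω√(A² − x²) = 4.03×√(0.16² − 0.11²) = 0.4682 m/s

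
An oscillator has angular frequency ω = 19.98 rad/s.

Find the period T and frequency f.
T = 2π/ω = 2π/19.98 = 0.3145 s; f = ω/2π = 3.18 Hz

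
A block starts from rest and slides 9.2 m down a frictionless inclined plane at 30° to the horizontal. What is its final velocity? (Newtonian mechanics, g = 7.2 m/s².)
a = g sin(θ) = 7.2 × sin(30°) = 3.6 m/s²
v = √(2ad) = √(2 × 3.6 × 9.2) = 8.14 m/s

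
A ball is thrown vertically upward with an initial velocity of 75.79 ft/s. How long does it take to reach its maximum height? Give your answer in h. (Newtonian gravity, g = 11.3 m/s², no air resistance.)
t_up = v₀/g (with unit conversion) = 0.0005679 h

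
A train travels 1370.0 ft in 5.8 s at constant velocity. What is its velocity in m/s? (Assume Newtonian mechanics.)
v = d/t (with unit conversion) = 72.0 m/s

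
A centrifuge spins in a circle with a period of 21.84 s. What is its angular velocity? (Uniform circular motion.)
ω = 2π/T = 2π/21.84 = 0.2877 rad/s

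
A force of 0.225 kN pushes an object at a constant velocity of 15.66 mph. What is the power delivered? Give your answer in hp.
P = Fv = 225 N × 7.001 m/s = 1575 W = 2.112 hp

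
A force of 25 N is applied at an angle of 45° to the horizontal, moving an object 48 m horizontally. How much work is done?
W = Fd cosθ = 25×48×cos(45°) = 848.53 J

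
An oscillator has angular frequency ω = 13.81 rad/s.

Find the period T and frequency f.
T = 2π/ω = 2π/13.81 = 0.455 s; f = ω/2π = 2.198 Hz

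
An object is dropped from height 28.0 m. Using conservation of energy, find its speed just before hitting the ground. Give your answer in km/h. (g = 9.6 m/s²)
mgh = ½mv² → v = √(2gh) = √(2×9.6×28) = 23.19 m/s = 83.47 km/h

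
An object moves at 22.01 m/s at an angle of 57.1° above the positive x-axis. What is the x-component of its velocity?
vₓ = v cos(θ) = 22.01 × cos(57.1°) = 11.96 m/s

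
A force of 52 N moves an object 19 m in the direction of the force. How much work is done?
W = Fd = 52×19 = 988.0 J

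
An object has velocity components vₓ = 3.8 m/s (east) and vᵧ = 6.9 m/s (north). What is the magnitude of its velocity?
|v| = √(vₓ² + vᵧ²) = √(3.8² + 6.9²) = √(62.05) = 7.88 m/s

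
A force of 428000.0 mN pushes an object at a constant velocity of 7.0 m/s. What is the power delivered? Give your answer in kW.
P = Fv = 428 N × 7 m/s = 2996 W = 2.996 kW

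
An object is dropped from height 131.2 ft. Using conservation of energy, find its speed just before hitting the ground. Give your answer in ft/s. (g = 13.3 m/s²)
mgh = ½mv² → v = √(2gh) = √(2×13.3×39.99) = 32.61 m/s = 107.0 ft/s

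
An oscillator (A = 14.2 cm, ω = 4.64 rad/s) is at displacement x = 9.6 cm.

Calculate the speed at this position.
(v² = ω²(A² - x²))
v = ω√(A² − x²) = 4.64×√(0.142² − 0.096²) = 0.4855 m/s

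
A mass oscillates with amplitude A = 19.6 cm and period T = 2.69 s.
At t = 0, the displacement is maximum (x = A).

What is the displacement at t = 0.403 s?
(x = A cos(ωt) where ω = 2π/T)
ω = 2π/T = 2π/2.69 = 2.336 rad/s
x = A cos(ωt) = 19.6×cos(2.336×0.403) = 11.54 cm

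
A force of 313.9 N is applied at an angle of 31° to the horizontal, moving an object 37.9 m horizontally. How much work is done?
W = Fd cosθ = 313.9×37.9×cos(31°) = 10198.0 J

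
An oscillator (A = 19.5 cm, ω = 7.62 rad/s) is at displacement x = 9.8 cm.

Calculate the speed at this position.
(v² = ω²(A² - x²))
v = ω√(A² − x²) = 7.62×√(0.195² − 0.098²) = 1.285 m/s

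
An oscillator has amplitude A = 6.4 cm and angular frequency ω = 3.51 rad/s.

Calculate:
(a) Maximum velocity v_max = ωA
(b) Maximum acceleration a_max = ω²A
v_max = ωA = 3.51×0.064 = 0.2246 m/s
a_max = ω²A = 3.51²×0.064 = 0.7885 m/s²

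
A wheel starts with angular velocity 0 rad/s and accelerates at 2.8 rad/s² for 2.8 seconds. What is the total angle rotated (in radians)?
θ = ω₀t + ½αt² = 0×2.8 + ½×2.8×2.8² = 10.98 rad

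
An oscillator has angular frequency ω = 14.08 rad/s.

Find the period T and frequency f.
T = 2π/ω = 2π/14.08 = 0.4462 s; f = ω/2π = 2.241 Hz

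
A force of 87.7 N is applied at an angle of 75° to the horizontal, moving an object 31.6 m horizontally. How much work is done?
W = Fd cosθ = 87.7×31.6×cos(75°) = 717.27 J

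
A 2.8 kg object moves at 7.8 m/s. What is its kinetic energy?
KE = ½mv² = ½×2.8×7.8² = 85.176 J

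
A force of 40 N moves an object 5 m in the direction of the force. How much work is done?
W = Fd = 40×5 = 200.0 J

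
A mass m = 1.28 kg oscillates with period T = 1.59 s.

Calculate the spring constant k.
T = 2π√(m/k) → k = m(2π/T)² = 1.28×(2π/1.59)² = 19.99 N/m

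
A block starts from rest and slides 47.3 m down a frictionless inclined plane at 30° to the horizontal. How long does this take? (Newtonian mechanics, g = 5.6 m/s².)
a = g sin(θ) = 5.6 × sin(30°) = 2.8 m/s²
t = √(2d/a) = √(2 × 47.3 / 2.8) = 5.81 s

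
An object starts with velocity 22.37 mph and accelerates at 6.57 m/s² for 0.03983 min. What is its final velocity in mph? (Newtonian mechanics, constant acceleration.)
v = v₀ + at (with unit conversion) = 57.49 mph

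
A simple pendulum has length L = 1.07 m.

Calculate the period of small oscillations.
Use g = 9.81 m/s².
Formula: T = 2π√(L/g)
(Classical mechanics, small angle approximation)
T = 2π√(L/g) = 2π√(1.07/9.81) = 2.075 s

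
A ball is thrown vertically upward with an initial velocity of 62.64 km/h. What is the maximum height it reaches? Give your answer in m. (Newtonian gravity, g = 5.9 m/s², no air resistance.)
h_max = v₀²/(2g) (with unit conversion) = 25.66 m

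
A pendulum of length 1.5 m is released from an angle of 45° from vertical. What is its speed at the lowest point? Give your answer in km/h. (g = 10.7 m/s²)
h = L(1 − cosθ) = 1.5×(1 − cos45°) = 0.4393 m
v = √(2gh) = √(2×10.7×0.4393) = 3.066 m/s = 11.04 km/h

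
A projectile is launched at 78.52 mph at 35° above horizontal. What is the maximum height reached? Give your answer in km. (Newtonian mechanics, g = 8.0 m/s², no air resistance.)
H = v₀²sin²(θ)/(2g) (with unit conversion) = 0.02533 km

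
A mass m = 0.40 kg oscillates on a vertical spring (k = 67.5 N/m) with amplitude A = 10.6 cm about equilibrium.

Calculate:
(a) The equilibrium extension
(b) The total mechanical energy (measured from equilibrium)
x_eq = mg/k = 0.4×9.81/67.5 = 0.05813 m = 5.813 cm
E = ½kA² = ½×67.5×(0.106)² = 0.3792 J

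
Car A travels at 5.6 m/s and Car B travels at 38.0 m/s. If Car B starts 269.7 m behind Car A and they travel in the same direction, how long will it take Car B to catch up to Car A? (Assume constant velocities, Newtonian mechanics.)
Relative speed: v_rel = 38.0 - 5.6 = 32.4 m/s
Time to catch: t = d₀/v_rel = 269.7/32.4 = 8.32 s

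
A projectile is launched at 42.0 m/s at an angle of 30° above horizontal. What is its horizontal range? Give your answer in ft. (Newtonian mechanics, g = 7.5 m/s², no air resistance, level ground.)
R = v₀² sin(2θ) / g (with unit conversion) = 668.3 ft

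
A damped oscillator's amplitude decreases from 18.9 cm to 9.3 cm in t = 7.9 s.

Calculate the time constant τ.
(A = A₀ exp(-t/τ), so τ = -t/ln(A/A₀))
A/A₀ = 9.3/18.9 = 0.4921; ln(A/A₀) = -0.7091
τ = −t/ln(A/A₀) = −7.9/-0.7091 = 11.14 s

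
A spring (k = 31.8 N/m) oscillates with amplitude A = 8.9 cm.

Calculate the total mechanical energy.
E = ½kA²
E = ½kA² = ½×31.8×(0.089)² = 0.1259 J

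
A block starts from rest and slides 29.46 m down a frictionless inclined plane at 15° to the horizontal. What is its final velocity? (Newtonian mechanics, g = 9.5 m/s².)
a = g sin(θ) = 9.5 × sin(15°) = 2.46 m/s²
v = √(2ad) = √(2 × 2.46 × 29.46) = 12.04 m/s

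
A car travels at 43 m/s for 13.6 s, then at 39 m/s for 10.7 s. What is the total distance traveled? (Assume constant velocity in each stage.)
d₁ = v₁t₁ = 43 × 13.6 = 584.8 m
d₂ = v₂t₂ = 39 × 10.7 = 417.3 m
d_total = 584.8 + 417.3 = 1002.1 m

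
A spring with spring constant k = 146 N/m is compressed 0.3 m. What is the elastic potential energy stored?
PE = ½kx² = ½×146×0.3² = 6.57 J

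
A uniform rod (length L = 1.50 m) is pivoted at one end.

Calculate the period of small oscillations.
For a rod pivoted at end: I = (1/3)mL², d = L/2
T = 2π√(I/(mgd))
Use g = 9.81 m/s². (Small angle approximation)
I/m = (1/3)L² = 0.75 m²; d = L/2 = 0.75 m
T = 2π√(I/(mgd)) = 2π√(0.75/(9.81×0.75)) = 2.006 s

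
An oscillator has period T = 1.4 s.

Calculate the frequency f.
f = 1/T = 1/1.4 = 0.7143 Hz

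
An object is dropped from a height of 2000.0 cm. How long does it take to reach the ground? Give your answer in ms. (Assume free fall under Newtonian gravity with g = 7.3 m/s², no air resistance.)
t = √(2h/g) (with unit conversion) = 2341.0 ms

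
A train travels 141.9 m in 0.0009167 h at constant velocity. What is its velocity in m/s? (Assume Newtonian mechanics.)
v = d/t (with unit conversion) = 43.0 m/s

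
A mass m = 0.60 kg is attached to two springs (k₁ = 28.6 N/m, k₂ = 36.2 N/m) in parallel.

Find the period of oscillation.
k_eq = k₁+k₂ = 64.8 N/m
T = 2π√(m/k_eq) = 2π√(0.6/64.8) = 0.6046 s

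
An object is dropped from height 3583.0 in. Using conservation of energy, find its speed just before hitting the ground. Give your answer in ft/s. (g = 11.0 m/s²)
mgh = ½mv² → v = √(2gh) = √(2×11.0×91.01) = 44.75 m/s = 146.8 ft/s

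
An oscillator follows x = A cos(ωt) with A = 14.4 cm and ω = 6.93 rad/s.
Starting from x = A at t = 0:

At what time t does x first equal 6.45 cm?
cos(ωt) = x/A = 6.45/14.4 = 0.4479
ωt = arccos(0.4479) = 1.106 rad
t = 1.106/6.93 = 0.1596 s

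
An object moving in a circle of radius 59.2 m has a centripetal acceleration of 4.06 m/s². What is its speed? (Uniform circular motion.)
v = √(a_c × r) = √(4.06 × 59.2) = 15.5 m/s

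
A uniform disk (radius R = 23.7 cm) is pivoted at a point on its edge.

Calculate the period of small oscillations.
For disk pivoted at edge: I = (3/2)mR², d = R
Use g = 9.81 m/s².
I/m = (3/2)R² = 0.08425 m²; d = R = 0.237 m
T = 2π√((3/2)R²/(gR)) = 2π√(3R/(2g)) = 1.196 s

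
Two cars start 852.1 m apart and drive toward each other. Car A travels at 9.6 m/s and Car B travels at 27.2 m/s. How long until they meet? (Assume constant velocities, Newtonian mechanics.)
Combined speed: v_combined = 9.6 + 27.2 = 36.8 m/s
Time to meet: t = d/36.8 = 852.1/36.8 = 23.15 s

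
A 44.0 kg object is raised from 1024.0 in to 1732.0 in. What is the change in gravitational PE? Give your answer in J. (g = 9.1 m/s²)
ΔPE = mg(h₂ − h₁) = 44 kg × 9.1 m/s² × (43.99 − 26.01) m = 7200 J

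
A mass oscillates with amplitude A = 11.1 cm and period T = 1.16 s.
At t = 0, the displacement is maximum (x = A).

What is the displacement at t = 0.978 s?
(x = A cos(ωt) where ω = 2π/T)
ω = 2π/T = 2π/1.16 = 5.417 rad/s
x = A cos(ωt) = 11.1×cos(5.417×0.978) = 6.129 cm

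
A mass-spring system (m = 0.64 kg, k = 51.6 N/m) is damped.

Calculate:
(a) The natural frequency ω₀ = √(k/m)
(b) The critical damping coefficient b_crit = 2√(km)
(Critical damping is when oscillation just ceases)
ω₀ = √(k/m) = √(51.6/0.64) = 8.979 rad/s
b_crit = 2√(km) = 2√(51.6×0.64) = 11.49 kg/s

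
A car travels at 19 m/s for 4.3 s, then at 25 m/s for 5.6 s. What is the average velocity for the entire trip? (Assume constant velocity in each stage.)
d₁ = v₁t₁ = 19 × 4.3 = 81.7 m
d₂ = v₂t₂ = 25 × 5.6 = 140 m
d_total = 221.7 m, t_total = 9.9 s
v_avg = d_total/t_total = 221.7/9.9 = 22.39 m/s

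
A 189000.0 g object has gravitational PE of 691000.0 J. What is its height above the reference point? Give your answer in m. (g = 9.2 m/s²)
PE = mgh → h = PE/(mg) = 6.91e+05 J / (189 kg × 9.2 m/s²) = 397.4 m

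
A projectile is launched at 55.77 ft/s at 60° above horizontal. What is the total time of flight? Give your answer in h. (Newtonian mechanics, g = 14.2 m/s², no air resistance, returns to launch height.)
T = 2v₀sin(θ)/g (with unit conversion) = 0.000576 h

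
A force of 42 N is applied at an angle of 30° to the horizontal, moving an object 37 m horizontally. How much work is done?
W = Fd cosθ = 42×37×cos(30°) = 1345.8 J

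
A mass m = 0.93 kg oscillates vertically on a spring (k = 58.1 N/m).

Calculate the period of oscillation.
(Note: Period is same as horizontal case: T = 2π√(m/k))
T = 2π√(m/k) = 2π√(0.93/58.1) = 0.7949 s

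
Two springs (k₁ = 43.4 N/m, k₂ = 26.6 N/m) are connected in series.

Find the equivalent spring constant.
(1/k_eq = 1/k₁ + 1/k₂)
1/k_eq = 1/43.4 + 1/26.6 = 0.060635; k_eq = 16.49 N/m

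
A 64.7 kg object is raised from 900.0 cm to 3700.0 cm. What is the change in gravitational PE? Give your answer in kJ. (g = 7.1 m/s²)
ΔPE = mg(h₂ − h₁) = 64.7 kg × 7.1 m/s² × (37 − 9) m = 1.286e+04 J = 12.86 kJ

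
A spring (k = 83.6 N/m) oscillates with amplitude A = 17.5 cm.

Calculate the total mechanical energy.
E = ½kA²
E = ½kA² = ½×83.6×(0.175)² = 1.28 J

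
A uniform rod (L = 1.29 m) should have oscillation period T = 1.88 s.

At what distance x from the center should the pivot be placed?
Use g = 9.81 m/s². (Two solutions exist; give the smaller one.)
T = 2π√((L²/12 + x²)/(gx)). Let c = T²g/(4π²) = 0.8783.
x² − cx + L²/12 = 0 → x = (c − √(c² − L²/3))/2 = 0.2064 m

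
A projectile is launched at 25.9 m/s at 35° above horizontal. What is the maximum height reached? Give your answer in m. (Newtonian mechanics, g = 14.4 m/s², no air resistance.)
H = v₀²sin²(θ)/(2g) = 7.663 m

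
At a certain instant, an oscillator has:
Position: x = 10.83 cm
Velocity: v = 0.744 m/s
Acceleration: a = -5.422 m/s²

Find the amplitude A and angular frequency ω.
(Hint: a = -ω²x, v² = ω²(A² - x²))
a = −ω²x → ω = √(|a|/x) = √(5.422/0.1083) = 7.076 rad/s
v² = ω²(A² − x²) → A = √(x² + v²/ω²) = √(0.1083² + 0.744²/7.076²) = 0.1509 m = 15.09 cm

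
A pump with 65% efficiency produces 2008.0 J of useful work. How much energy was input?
W_in = W_out/η = 2008.0/0.65 = 3089.2 J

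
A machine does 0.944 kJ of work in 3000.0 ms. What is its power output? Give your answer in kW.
P = W/t = 944 J / 3 s = 314.7 W = 0.3147 kW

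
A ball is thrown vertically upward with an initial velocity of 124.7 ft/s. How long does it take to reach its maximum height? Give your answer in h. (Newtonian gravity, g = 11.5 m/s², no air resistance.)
t_up = v₀/g (with unit conversion) = 0.0009181 h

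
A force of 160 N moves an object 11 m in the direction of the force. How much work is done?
W = Fd = 160×11 = 1760.0 J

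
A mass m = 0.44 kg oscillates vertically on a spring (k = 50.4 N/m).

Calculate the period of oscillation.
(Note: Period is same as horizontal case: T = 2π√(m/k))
T = 2π√(m/k) = 2π√(0.44/50.4) = 0.5871 s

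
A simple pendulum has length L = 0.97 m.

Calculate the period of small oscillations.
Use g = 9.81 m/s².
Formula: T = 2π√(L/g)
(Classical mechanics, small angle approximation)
T = 2π√(L/g) = 2π√(0.97/9.81) = 1.976 s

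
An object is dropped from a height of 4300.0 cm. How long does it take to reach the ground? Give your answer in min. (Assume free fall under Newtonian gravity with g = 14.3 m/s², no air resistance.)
t = √(2h/g) (with unit conversion) = 0.04087 min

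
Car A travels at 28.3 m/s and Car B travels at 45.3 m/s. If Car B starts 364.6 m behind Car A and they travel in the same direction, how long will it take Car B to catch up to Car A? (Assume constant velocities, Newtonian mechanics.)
Relative speed: v_rel = 45.3 - 28.3 = 17 m/s
Time to catch: t = d₀/v_rel = 364.6/17 = 21.45 s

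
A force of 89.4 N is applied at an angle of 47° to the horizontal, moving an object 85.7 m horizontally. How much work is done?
W = Fd cosθ = 89.4×85.7×cos(47°) = 5225.2 J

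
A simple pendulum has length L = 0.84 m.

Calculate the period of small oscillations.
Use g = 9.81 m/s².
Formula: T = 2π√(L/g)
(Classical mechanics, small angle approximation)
T = 2π√(L/g) = 2π√(0.84/9.81) = 1.839 s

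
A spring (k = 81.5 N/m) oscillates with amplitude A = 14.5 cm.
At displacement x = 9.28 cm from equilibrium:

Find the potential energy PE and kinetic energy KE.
E_total = ½kA² = ½×81.5×(0.145)² = 0.8568 J
PE = ½kx² = ½×81.5×(0.0928)² = 0.3509 J
KE = E_total − PE = 0.5058 J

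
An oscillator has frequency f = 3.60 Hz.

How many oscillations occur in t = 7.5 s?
n = f×t = 3.6×7.5 = 27 oscillations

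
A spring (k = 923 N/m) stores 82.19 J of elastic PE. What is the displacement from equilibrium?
PE = ½kx² → x = √(2PE/k) = √(2×82.19/923) = 0.422 m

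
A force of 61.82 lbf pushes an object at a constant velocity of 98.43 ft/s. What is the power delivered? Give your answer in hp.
P = Fv = 275 N × 30 m/s = 8250 W = 11.06 hp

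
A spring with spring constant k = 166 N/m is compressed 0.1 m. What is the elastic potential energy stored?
PE = ½kx² = ½×166×0.1² = 0.83 J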